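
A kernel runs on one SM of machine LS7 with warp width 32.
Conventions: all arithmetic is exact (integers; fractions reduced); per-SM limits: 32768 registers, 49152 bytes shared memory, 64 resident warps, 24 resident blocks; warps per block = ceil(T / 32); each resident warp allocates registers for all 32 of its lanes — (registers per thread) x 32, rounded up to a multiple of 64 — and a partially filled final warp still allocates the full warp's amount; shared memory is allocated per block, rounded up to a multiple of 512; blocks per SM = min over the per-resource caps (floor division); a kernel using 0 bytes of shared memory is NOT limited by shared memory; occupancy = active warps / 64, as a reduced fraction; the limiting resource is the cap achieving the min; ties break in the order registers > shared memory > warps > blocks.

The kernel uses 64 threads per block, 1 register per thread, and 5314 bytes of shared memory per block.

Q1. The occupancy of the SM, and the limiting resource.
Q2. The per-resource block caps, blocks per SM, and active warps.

Answer: occupancy 1/4, limited by shared memory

registers: 256 blocks
shared memory: 8 blocks
warps: 32 blocks
blocks: 24 blocks

Answer: 8 blocks, 16 active warps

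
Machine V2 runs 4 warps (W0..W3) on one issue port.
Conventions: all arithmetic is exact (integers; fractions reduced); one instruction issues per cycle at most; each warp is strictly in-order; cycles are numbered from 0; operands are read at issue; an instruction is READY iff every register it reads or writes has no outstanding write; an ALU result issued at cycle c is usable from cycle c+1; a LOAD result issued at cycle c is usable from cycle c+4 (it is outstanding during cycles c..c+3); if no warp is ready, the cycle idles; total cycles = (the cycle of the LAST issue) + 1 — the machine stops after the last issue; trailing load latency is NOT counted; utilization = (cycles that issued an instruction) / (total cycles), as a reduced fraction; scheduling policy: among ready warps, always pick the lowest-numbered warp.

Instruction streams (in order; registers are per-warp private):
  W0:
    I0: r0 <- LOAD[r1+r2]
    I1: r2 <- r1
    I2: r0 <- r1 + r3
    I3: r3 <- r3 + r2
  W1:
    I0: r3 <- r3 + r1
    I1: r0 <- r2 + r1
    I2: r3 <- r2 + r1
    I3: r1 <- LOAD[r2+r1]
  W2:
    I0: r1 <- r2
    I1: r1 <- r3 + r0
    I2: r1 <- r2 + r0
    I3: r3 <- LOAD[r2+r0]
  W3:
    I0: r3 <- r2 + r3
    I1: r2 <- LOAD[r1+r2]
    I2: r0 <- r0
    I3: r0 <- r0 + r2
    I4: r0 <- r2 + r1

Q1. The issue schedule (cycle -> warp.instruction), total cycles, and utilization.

cycle 0: W0.I0
cycle 1: W0.I1
cycle 2: W1.I0
cycle 3: W1.I1
cycle 4: W0.I2
cycle 5: W0.I3
cycle 6: W1.I2
cycle 7: W1.I3
cycle 8: W2.I0
cycle 9: W2.I1
cycle 10: W2.I2
cycle 11: W2.I3
cycle 12: W3.I0
cycle 13: W3.I1
cycle 14: W3.I2
cycle 15: idle
cycle 16: idle
cycle 17: W3.I3
cycle 18: W3.I4

Answer: 19 cycles, utilization 17/19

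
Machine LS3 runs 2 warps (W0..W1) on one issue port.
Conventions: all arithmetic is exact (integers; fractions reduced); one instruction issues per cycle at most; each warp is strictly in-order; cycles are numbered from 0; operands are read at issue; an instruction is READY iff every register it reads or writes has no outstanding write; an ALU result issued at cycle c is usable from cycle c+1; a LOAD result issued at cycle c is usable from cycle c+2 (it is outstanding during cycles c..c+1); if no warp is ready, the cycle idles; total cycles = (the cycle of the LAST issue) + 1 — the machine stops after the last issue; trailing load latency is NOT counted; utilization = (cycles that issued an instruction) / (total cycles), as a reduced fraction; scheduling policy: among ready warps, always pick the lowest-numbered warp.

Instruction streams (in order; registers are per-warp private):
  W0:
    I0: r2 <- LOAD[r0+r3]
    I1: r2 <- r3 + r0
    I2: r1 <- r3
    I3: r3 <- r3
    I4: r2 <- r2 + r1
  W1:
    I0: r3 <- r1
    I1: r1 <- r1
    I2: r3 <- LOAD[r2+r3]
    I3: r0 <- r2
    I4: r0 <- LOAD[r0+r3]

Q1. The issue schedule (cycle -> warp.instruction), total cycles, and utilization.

cycle 0: W0.I0
cycle 1: W1.I0
cycle 2: W0.I1
cycle 3: W0.I2
cycle 4: W0.I3
cycle 5: W0.I4
cycle 6: W1.I1
cycle 7: W1.I2
cycle 8: W1.I3
cycle 9: W1.I4

Answer: 10 cycles, utilization 1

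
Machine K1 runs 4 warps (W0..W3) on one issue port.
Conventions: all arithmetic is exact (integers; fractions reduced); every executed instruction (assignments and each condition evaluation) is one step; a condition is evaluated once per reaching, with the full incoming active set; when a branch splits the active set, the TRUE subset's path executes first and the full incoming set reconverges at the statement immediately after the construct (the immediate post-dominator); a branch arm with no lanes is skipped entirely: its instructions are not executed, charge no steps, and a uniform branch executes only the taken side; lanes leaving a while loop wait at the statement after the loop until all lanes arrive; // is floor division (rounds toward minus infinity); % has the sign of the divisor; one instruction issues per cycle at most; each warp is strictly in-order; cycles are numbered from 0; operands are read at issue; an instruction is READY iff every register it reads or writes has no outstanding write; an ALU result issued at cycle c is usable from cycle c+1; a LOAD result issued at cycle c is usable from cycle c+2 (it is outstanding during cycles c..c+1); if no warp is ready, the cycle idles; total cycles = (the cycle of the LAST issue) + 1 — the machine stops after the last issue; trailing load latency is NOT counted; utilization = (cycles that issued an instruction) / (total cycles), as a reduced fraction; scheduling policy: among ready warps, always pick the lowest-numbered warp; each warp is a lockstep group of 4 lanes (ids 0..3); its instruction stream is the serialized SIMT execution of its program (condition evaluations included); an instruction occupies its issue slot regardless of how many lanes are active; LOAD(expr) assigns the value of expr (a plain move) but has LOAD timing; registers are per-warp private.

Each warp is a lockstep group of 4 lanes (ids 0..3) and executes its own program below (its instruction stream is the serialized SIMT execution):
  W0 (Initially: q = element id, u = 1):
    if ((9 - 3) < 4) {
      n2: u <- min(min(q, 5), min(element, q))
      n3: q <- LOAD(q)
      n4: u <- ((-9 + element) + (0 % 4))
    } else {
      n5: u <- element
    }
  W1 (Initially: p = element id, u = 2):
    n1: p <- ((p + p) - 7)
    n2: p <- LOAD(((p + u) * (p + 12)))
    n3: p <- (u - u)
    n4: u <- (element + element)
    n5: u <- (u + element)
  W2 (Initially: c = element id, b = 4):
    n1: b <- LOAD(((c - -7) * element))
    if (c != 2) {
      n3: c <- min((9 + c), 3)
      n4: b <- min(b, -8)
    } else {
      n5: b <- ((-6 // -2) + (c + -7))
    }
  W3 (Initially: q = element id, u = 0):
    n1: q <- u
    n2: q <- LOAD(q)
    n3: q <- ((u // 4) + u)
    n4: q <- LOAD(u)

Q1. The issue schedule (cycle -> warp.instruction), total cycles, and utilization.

cycle 0: W0.I0
cycle 1: W0.I1
cycle 2: W1.I0
cycle 3: W1.I1
cycle 4: W2.I0
cycle 5: W1.I2
cycle 6: W1.I3
cycle 7: W1.I4
cycle 8: W2.I1
cycle 9: W2.I2
cycle 10: W2.I3
cycle 11: W2.I4
cycle 12: W3.I0
cycle 13: W3.I1
cycle 14: idle
cycle 15: W3.I2
cycle 16: W3.I3

Answer: 17 cycles, utilization 16/17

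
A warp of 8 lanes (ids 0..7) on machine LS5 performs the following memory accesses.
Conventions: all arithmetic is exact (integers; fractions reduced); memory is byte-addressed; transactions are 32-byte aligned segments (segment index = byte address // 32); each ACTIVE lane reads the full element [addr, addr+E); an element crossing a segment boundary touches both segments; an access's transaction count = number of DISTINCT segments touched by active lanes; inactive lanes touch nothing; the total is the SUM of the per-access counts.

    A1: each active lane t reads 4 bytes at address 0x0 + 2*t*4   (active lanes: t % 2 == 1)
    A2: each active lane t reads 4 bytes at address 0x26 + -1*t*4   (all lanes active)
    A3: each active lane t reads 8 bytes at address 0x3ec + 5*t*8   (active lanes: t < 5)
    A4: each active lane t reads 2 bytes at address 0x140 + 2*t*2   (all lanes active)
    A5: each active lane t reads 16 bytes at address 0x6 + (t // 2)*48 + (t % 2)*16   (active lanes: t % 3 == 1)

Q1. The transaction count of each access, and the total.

A1: 2 transactions
A2: 2 transactions
A3: 6 transactions
A4: 1 transaction
A5: 4 transactions

Answer: 2,2,6,1,4; total 15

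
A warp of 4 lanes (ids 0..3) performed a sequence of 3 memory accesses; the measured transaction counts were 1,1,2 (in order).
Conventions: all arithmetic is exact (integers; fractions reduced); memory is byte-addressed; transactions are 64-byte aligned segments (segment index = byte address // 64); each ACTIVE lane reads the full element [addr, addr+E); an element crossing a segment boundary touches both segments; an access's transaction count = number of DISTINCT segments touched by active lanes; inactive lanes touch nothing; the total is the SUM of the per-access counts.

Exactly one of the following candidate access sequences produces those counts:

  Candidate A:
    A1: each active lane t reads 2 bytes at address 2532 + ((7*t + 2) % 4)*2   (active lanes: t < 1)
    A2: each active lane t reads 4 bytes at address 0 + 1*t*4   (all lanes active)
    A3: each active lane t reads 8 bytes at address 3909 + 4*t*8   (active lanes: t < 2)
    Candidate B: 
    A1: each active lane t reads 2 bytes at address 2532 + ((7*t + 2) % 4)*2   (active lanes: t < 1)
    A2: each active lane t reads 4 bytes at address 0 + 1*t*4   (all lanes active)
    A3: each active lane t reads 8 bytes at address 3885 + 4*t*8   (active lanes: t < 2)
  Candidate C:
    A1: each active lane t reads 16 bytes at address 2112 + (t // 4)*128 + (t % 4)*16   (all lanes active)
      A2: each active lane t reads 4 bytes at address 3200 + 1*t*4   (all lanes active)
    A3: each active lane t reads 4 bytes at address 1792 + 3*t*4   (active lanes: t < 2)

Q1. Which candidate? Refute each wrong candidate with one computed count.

A: A3 gives 1 transaction, not 2
C: A3 gives 1 transaction, not 2
B: all counts match (1,1,2)

Answer: B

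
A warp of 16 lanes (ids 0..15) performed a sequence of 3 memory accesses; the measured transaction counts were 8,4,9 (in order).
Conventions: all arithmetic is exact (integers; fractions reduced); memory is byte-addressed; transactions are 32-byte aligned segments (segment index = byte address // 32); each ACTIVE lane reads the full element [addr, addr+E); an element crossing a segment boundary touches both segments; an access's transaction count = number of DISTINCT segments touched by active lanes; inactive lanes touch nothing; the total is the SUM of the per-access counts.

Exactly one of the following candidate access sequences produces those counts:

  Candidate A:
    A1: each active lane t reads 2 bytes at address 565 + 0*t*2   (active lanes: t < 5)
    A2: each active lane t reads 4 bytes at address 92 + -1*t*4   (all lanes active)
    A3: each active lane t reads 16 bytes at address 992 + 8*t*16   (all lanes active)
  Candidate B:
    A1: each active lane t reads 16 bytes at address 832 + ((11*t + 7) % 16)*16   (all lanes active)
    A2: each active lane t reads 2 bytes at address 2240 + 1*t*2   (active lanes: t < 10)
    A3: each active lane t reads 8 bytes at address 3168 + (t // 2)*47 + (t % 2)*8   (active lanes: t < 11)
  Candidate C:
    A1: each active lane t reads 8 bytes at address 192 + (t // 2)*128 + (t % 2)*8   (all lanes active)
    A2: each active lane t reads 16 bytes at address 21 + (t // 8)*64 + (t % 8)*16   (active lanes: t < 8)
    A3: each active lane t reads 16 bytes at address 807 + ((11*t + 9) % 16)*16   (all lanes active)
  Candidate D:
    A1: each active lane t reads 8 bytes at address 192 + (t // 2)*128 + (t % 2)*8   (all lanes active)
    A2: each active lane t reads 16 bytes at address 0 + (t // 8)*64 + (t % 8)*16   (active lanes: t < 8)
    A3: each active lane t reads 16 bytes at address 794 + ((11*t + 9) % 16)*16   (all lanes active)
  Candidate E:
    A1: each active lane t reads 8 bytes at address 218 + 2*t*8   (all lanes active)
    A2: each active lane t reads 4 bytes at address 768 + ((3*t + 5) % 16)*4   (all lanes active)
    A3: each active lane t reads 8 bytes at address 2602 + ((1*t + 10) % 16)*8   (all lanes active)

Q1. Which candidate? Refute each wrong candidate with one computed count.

A: A1 gives 1 transaction, not 8
B: A2 gives 1 transaction, not 4
C: A2 gives 5 transactions, not 4
E: A1 gives 9 transactions, not 8
D: all counts match (8,4,9)

Answer: D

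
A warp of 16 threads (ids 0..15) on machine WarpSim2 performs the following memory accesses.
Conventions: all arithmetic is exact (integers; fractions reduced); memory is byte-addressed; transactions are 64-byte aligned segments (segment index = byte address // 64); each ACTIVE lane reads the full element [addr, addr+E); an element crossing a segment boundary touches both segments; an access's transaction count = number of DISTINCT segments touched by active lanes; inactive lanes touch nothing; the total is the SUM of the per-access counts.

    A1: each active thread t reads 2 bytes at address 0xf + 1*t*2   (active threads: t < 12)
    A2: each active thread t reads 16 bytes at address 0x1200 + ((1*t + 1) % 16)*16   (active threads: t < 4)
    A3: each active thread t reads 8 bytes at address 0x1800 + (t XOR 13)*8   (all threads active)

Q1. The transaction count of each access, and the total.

A1: 1 transaction
A2: 2 transactions
A3: 2 transactions

Answer: 1,2,2; total 5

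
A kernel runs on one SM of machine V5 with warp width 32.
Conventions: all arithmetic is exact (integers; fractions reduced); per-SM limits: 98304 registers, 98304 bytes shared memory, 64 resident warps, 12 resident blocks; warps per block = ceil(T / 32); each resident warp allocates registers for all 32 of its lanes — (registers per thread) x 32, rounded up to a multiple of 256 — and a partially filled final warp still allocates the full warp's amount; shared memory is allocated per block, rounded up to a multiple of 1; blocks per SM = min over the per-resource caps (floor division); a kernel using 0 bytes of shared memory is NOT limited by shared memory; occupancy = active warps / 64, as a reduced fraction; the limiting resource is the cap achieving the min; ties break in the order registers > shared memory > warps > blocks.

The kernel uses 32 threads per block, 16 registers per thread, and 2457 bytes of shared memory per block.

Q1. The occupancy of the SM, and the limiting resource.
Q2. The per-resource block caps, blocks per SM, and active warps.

Answer: occupancy 3/16, limited by blocks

registers: 192 blocks
shared memory: 40 blocks
warps: 64 blocks
blocks: 12 blocks

Answer: 12 blocks, 12 active warps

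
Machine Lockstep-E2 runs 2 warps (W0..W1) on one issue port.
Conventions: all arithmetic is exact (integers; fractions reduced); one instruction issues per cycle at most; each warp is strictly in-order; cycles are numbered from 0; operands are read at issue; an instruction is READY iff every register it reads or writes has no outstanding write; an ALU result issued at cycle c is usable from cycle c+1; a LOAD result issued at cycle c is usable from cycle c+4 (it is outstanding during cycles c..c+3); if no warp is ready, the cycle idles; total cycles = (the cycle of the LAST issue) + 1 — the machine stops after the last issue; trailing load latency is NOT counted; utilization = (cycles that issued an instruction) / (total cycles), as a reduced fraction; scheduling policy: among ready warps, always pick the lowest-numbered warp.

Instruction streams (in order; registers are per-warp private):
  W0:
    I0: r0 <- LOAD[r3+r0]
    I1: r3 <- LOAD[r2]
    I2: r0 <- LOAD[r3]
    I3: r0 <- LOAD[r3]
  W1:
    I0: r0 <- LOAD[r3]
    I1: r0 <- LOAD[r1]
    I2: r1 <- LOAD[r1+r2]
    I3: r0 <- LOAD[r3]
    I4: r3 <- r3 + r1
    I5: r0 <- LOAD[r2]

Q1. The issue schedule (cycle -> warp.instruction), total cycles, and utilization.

cycle 0: W0.I0
cycle 1: W0.I1
cycle 2: W1.I0
cycle 3: idle
cycle 4: idle
cycle 5: W0.I2
cycle 6: W1.I1
cycle 7: W1.I2
cycle 8: idle
cycle 9: W0.I3
cycle 10: W1.I3
cycle 11: W1.I4
cycle 12: idle
cycle 13: idle
cycle 14: W1.I5

Answer: 15 cycles, utilization 2/3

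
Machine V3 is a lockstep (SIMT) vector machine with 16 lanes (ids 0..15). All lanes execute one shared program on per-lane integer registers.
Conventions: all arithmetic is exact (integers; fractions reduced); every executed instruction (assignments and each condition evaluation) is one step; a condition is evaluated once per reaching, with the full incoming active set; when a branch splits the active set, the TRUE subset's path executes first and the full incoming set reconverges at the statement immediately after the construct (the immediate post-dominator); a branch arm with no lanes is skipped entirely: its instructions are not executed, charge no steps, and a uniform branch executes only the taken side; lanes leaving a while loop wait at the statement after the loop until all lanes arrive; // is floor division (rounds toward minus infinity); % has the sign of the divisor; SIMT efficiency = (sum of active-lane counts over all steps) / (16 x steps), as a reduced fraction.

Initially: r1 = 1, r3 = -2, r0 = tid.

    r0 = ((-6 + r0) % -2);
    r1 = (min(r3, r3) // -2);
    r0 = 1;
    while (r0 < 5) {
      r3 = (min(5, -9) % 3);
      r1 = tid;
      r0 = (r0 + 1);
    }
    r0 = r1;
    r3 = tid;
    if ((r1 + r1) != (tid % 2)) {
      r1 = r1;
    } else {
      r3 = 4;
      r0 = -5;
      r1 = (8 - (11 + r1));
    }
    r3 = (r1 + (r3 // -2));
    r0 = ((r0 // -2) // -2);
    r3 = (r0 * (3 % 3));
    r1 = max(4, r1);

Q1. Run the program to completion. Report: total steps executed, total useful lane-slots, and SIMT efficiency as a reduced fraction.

Answer: 31 steps, 450 useful, 225/248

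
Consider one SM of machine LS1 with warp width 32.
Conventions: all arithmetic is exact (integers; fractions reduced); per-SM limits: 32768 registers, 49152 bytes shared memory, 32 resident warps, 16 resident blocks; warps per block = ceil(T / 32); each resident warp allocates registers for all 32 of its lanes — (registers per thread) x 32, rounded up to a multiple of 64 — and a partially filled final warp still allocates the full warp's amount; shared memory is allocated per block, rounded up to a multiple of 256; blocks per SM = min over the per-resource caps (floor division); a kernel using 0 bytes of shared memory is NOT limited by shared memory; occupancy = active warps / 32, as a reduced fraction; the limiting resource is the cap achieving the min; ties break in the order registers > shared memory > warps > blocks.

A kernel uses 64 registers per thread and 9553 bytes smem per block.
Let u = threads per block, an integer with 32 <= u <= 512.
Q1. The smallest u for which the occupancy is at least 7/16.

Answer: u = 65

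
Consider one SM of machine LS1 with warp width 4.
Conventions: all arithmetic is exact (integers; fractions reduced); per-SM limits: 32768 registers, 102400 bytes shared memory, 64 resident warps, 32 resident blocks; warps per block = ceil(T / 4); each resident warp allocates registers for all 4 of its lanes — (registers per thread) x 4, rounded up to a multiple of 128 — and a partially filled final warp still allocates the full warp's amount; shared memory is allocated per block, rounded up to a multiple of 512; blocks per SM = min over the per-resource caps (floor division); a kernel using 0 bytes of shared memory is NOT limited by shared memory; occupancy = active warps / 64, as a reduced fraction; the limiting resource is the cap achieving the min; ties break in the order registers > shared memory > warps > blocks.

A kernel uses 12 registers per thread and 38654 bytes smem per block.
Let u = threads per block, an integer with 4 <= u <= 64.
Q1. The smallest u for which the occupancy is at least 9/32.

Answer: u = 33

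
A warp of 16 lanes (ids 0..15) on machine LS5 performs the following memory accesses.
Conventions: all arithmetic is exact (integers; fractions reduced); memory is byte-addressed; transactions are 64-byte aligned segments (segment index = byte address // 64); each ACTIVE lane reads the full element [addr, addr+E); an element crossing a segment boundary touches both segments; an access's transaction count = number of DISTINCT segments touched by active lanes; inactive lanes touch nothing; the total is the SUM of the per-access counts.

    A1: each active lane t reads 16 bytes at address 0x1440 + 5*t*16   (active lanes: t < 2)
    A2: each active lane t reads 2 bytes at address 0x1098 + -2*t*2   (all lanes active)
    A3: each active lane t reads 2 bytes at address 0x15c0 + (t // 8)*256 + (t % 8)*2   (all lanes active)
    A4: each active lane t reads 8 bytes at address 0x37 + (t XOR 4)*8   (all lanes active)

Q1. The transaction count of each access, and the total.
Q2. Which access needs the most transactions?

A1: 2 transactions
A2: 2 transactions
A3: 2 transactions
A4: 3 transactions

Answer: 2,2,2,3; total 9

Answer: A4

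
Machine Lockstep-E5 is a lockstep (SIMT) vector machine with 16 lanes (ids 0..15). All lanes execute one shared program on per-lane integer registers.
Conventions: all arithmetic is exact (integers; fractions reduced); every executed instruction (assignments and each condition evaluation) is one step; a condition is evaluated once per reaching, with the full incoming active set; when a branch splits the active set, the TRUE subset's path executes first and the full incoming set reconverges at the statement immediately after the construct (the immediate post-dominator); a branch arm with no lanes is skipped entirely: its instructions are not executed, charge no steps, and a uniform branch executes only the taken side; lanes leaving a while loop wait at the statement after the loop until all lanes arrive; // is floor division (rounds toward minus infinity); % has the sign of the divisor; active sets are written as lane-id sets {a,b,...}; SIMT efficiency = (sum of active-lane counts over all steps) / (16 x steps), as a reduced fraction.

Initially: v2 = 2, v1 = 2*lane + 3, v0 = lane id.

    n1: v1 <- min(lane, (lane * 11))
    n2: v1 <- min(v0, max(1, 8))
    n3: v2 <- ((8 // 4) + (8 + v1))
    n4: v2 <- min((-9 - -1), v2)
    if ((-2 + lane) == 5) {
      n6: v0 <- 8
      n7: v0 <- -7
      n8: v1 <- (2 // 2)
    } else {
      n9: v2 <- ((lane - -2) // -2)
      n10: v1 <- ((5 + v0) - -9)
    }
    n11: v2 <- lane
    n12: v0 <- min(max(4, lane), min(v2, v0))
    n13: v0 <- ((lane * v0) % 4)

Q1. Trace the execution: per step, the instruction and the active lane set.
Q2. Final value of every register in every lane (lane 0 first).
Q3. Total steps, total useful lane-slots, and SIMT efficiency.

step 0: v1 <- min(lane, (lane * 11)) {0,1,2,3,4,5,6,7,8,9,10,11,12,13,14,15}
step 1: v1 <- min(v0, max(1, 8))     {0,1,2,3,4,5,6,7,8,9,10,11,12,13,14,15}
step 2: v2 <- ((8 // 4) + (8 + v1))  {0,1,2,3,4,5,6,7,8,9,10,11,12,13,14,15}
step 3: v2 <- min((-9 - -1), v2)     {0,1,2,3,4,5,6,7,8,9,10,11,12,13,14,15}
step 4: eval ((-2 + lane) == 5)      {0,1,2,3,4,5,6,7,8,9,10,11,12,13,14,15}
step 5: v0 <- 8                      {7}
step 6: v0 <- -7                     {7}
step 7: v1 <- (2 // 2)               {7}
step 8: v2 <- ((lane - -2) // -2)    {0,1,2,3,4,5,6,8,9,10,11,12,13,14,15}
step 9: v1 <- ((5 + v0) - -9)        {0,1,2,3,4,5,6,8,9,10,11,12,13,14,15}
step 10: v2 <- lane                   {0,1,2,3,4,5,6,7,8,9,10,11,12,13,14,15}
step 11: v0 <- min(max(4, lane), min(v2, v0)) {0,1,2,3,4,5,6,7,8,9,10,11,12,13,14,15}
step 12: v0 <- ((lane * v0) % 4)      {0,1,2,3,4,5,6,7,8,9,10,11,12,13,14,15}

Answer: 13 steps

v2: 0,1,2,3,4,5,6,7,8,9,10,11,12,13,14,15
v1: 14,15,16,17,18,19,20,1,22,23,24,25,26,27,28,29
v0: 0,1,0,1,0,1,0,3,0,1,0,1,0,1,0,1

steps = 13; useful = 161; efficiency = 161/208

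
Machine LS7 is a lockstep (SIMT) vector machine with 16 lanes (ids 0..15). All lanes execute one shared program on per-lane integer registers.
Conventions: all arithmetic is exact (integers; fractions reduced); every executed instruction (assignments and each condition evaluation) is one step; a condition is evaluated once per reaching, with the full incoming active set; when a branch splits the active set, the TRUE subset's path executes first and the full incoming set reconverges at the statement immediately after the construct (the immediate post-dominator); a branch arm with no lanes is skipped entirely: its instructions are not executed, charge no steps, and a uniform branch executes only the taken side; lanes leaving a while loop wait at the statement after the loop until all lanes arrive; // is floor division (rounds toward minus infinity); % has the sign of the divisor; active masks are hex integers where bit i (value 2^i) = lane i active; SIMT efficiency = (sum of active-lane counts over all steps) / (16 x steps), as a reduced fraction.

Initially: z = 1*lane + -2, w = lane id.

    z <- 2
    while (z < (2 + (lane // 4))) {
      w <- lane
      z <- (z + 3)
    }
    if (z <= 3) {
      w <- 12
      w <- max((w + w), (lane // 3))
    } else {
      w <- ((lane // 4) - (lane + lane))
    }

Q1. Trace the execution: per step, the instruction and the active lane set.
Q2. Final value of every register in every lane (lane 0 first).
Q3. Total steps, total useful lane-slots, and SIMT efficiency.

step 0: z <- 2                       0xffff
step 1: eval (z < (2 + (lane // 4))) 0xffff
step 2: w <- lane                    0xfff0
step 3: z <- (z + 3)                 0xfff0
step 4: eval (z < (2 + (lane // 4))) 0xfff0
step 5: eval (z <= 3)                0xffff
step 6: w <- 12                      0x000f
step 7: w <- max((w + w), (lane // 3)) 0x000f
step 8: w <- ((lane // 4) - (lane + lane)) 0xfff0

Answer: 9 steps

z: 2,2,2,2,5,5,5,5,5,5,5,5,5,5,5,5
w: 24,24,24,24,-7,-9,-11,-13,-14,-16,-18,-20,-21,-23,-25,-27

steps = 9; useful = 104; efficiency = 104/144 = 13/18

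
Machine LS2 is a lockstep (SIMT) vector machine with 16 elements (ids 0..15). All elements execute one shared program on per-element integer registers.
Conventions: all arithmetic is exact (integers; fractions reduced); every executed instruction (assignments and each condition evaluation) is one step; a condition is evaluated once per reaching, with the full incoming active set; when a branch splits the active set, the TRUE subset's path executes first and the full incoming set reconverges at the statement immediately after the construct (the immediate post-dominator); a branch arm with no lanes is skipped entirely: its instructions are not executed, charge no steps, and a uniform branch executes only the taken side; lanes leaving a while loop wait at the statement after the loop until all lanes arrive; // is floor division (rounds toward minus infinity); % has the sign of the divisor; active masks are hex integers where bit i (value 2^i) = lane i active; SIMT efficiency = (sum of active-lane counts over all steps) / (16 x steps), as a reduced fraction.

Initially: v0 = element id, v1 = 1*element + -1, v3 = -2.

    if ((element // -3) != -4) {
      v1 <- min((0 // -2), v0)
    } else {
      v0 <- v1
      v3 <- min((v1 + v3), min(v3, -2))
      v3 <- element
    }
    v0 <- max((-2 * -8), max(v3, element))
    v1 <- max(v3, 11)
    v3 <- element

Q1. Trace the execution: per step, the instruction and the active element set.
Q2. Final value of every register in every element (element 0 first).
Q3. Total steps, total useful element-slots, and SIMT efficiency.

step 0: eval ((element // -3) != -4) 0xffff
step 1: v1 <- min((0 // -2), v0)     0xe3ff
step 2: v0 <- v1                     0x1c00
step 3: v3 <- min((v1 + v3), min(v3, -2)) 0x1c00
step 4: v3 <- element                0x1c00
step 5: v0 <- max((-2 * -8), max(v3, element)) 0xffff
step 6: v1 <- max(v3, 11)            0xffff
step 7: v3 <- element                0xffff

Answer: 8 steps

v0: 16,16,16,16,16,16,16,16,16,16,16,16,16,16,16,16
v1: 11,11,11,11,11,11,11,11,11,11,11,11,12,11,11,11
v3: 0,1,2,3,4,5,6,7,8,9,10,11,12,13,14,15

steps = 8; useful = 86; efficiency = 86/128 = 43/64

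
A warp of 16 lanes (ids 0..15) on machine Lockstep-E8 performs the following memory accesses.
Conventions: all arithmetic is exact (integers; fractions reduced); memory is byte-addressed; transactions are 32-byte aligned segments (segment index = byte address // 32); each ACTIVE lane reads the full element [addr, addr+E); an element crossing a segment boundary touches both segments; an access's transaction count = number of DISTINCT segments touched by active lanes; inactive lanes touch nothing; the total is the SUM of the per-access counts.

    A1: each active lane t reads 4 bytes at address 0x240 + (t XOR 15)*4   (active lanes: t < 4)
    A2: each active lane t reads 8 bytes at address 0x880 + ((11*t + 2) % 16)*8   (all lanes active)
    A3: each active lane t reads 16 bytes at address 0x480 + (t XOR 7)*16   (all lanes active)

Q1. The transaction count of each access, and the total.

A1: 1 transaction
A2: 4 transactions
A3: 8 transactions

Answer: 1,4,8; total 13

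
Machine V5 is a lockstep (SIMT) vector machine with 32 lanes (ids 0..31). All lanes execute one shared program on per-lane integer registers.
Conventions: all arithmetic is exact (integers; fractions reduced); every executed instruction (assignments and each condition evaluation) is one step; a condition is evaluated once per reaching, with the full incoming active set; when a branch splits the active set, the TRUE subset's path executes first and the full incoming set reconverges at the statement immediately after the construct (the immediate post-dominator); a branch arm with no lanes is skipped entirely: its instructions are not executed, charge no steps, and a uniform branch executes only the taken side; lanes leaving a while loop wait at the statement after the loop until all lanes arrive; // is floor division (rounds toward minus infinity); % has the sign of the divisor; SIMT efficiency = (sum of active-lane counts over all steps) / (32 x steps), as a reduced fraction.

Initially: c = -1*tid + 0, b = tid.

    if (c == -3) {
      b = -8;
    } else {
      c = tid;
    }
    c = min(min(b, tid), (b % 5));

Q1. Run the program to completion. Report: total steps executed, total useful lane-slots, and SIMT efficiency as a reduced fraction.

Answer: 4 steps, 96 useful, 3/4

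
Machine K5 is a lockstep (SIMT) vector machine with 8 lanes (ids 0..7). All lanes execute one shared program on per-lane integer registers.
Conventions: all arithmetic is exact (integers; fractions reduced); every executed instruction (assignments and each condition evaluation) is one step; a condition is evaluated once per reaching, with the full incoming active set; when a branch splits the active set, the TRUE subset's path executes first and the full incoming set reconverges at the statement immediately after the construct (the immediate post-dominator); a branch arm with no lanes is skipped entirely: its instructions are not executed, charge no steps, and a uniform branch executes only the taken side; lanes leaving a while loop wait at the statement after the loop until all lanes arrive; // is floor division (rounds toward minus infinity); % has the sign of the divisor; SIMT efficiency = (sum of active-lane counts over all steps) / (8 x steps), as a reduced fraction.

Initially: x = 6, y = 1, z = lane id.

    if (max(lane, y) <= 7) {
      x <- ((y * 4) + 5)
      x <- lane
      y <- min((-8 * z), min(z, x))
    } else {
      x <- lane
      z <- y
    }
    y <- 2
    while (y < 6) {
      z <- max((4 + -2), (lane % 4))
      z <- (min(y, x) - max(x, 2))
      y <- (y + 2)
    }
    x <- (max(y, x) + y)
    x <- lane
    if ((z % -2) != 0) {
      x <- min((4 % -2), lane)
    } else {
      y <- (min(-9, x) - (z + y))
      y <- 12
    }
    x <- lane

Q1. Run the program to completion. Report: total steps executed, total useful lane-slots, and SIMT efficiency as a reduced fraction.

Answer: 21 steps, 157 useful, 157/168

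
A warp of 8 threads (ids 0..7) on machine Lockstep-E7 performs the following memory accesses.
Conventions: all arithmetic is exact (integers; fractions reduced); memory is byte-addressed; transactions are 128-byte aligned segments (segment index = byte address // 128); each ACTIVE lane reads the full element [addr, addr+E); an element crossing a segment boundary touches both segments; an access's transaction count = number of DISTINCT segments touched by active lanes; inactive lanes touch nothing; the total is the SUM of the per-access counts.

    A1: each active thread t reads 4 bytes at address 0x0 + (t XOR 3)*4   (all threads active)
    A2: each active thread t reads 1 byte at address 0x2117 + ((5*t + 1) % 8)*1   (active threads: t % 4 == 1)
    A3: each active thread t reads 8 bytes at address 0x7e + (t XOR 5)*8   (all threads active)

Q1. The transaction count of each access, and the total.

A1: 1 transaction
A2: 1 transaction
A3: 2 transactions

Answer: 1,1,2; total 4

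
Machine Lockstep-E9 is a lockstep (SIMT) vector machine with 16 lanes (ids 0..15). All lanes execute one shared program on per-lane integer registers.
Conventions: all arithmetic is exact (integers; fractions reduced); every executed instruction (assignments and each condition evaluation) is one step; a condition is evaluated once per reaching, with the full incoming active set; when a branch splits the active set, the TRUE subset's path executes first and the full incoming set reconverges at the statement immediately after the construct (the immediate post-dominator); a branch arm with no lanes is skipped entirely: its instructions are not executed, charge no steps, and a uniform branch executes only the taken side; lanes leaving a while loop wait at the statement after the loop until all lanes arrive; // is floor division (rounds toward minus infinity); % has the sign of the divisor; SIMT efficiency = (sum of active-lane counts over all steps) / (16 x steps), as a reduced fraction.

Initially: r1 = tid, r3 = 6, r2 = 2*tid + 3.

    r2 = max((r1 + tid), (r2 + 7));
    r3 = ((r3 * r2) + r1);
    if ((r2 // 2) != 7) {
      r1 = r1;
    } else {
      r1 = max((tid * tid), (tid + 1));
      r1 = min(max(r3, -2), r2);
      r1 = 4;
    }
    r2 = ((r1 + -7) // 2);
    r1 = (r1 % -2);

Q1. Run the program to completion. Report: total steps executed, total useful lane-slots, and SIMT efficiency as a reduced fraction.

Answer: 9 steps, 98 useful, 49/72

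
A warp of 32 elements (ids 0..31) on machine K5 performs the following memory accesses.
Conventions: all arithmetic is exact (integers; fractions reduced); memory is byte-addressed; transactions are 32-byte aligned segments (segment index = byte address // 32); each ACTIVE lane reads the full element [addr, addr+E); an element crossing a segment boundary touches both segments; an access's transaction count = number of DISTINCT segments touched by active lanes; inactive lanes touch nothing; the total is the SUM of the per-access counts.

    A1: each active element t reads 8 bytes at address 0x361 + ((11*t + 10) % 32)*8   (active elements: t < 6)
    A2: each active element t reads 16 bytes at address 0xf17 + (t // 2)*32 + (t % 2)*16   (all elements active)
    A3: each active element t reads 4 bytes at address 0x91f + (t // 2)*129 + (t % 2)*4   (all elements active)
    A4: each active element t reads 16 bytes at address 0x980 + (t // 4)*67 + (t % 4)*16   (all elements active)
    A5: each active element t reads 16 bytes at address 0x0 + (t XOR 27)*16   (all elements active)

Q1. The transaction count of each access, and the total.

A1: 4 transactions
A2: 17 transactions
A3: 17 transactions
A4: 17 transactions
A5: 16 transactions

Answer: 4,17,17,17,16; total 71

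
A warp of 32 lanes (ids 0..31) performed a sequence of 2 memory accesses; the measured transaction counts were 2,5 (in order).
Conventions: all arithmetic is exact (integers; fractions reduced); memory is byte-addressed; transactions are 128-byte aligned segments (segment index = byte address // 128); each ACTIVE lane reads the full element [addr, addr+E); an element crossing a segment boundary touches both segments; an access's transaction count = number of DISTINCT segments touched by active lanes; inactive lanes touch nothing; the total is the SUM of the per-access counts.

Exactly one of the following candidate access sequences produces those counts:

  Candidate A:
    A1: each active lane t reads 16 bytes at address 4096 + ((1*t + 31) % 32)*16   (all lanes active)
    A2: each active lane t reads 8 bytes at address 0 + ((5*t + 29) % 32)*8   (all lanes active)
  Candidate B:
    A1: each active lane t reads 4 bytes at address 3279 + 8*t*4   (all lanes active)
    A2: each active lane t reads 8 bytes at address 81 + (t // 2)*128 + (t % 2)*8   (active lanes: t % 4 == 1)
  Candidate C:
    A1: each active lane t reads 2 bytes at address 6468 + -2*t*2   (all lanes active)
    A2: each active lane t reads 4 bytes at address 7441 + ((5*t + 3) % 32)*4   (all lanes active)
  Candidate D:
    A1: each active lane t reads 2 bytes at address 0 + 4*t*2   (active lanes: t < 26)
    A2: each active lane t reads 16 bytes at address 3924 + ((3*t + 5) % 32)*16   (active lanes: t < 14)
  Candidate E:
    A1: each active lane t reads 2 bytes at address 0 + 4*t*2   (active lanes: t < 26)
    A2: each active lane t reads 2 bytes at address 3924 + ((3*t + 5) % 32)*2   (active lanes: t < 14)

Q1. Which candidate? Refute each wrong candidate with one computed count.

A: A1 gives 4 transactions, not 2
B: A1 gives 9 transactions, not 2
C: A2 gives 2 transactions, not 5
E: A2 gives 2 transactions, not 5
D: all counts match (2,5)

Answer: D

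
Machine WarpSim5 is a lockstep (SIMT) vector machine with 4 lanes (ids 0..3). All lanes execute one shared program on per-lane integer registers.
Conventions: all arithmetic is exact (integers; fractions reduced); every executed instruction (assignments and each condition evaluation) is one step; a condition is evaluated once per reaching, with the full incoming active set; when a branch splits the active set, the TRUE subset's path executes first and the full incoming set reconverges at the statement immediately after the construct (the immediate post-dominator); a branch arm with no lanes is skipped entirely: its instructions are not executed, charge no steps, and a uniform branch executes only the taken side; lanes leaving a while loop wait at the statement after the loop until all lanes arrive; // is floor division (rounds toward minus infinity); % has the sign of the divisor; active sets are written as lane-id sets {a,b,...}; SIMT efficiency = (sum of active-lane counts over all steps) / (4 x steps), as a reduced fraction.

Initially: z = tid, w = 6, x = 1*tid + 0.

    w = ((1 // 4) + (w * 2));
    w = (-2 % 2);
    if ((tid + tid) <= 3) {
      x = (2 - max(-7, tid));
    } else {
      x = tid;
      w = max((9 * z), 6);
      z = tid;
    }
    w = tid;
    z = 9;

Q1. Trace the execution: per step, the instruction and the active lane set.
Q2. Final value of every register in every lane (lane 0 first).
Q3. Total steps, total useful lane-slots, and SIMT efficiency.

step 0: w <- ((1 // 4) + (w * 2))    {0,1,2,3}
step 1: w <- (-2 % 2)                {0,1,2,3}
step 2: eval ((tid + tid) <= 3)      {0,1,2,3}
step 3: x <- (2 - max(-7, tid))      {0,1}
step 4: x <- tid                     {2,3}
step 5: w <- max((9 * z), 6)         {2,3}
step 6: z <- tid                     {2,3}
step 7: w <- tid                     {0,1,2,3}
step 8: z <- 9                       {0,1,2,3}

Answer: 9 steps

z: 9,9,9,9
w: 0,1,2,3
x: 2,1,2,3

steps = 9; useful = 28; efficiency = 28/36 = 7/9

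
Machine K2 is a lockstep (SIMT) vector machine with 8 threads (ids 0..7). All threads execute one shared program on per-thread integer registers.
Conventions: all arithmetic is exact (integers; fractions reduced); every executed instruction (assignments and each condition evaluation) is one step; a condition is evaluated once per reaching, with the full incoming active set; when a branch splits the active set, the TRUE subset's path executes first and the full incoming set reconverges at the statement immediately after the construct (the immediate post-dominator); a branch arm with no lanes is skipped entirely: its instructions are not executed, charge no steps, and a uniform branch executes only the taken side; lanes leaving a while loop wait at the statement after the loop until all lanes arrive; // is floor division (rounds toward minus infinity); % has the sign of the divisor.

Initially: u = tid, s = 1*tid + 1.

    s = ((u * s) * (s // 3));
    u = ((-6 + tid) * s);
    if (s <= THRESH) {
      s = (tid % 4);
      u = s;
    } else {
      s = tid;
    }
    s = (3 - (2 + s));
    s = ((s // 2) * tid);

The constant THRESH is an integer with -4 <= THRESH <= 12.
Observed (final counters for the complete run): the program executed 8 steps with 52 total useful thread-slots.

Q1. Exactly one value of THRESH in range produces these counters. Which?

Answer: THRESH = 12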